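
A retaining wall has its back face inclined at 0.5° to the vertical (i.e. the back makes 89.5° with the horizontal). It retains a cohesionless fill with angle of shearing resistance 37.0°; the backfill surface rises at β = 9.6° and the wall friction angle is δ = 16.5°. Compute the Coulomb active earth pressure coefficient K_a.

0.256

K_a = sin²(α+φ) / [sin²α · sin(α−δ) · (1 + √{sin(φ+δ)sin(φ−β) / (sin(α−δ)sin(α+β))})²].
With α = 89.5°, φ = 37.0°, δ = 16.5°, β = 9.6°: K_a = 0.2556.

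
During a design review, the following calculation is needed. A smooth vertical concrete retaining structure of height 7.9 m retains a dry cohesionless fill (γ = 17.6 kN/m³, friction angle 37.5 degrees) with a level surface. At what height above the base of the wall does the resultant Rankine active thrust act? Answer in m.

K_a = 0.2432.
The pressure distribution is triangular, so the resultant acts at H/3 above the base = 7.9/3 = 2.633 m.

2.63 m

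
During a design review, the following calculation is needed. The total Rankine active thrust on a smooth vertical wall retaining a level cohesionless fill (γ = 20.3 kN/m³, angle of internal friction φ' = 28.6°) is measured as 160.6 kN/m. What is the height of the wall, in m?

6.70 m

K_a = 0.3525. P_a = ½ K_a γ H² ⇒ H = √(2P_a/(K_a γ)).
H = √(2×160.6/(0.3525×20.3)) = 6.699 m.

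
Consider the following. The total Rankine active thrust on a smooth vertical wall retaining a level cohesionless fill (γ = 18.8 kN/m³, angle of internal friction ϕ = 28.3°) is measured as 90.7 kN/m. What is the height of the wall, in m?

5.20 m

K_a = 0.3568. P_a = ½ K_a γ H² ⇒ H = √(2P_a/(K_a γ)).
H = √(2×90.7/(0.3568×18.8)) = 5.200 m.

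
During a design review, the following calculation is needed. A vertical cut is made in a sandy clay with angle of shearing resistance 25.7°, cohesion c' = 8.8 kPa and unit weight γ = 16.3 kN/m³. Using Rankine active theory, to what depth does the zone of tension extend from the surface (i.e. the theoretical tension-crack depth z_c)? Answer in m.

K_a = tan²(45° − 25.7°/2) = 0.3950; √K_a = 0.6285.
The active pressure is zero where K_a γ z = 2c√K_a, so z_c = 2c/(γ√K_a) = 2×8.8/(16.3×0.6285) = 1.718 m.

1.72 m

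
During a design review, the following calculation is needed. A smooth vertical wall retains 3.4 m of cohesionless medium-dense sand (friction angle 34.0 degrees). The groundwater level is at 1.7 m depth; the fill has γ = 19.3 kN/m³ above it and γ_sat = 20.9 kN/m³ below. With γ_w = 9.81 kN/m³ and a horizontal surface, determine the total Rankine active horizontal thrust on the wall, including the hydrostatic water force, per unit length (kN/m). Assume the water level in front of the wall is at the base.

K_a = tan²(45° − φ/2) = 0.2827.
γ' = 20.9 − 9.81 = 11.09 kN/m³. Depth below WT = 1.7 m.
σ'_h at WT = K_a γ d_w = 9.276 kPa; at base = 9.276 + K_a γ' × 1.7 = 14.61 kPa.
P₁ (0–1.7 m) = ½×9.276×1.7 = 7.884. P₂ (1.7–3.4 m) = ½(9.276+14.61)×1.7 = 20.30.
P_w = ½ γ_w h₂² = 0.5×9.81×1.7² = 14.18. Total = 7.884+20.30+14.18 = 42.36 kN/m.

42.4 kN/m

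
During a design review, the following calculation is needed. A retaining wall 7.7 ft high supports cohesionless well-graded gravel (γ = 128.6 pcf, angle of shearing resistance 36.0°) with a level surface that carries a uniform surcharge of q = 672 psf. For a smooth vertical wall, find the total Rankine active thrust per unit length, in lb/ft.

K_a = tan²(45° − φ/2) = 0.2596.
Soil triangle: ½ K_a γ H² = 0.5×0.2596×128.6×7.7² = 989.7 lb/ft.
Surcharge rectangle: K_a q H = 0.2596×672×7.7 = 1343 lb/ft.
Total = 989.7 + 1343 = 2333 lb/ft.

2330 lb/ft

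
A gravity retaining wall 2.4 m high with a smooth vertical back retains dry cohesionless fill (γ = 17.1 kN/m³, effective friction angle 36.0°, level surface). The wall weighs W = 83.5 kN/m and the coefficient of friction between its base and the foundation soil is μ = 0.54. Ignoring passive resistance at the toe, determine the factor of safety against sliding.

K_a = tan²(45° − 36.0°/2) = 0.2596.
P_a = ½K_aγH² = 0.5×0.2596×17.1×2.4² = 12.79 kN/m, acting at H/3 = 0.8000 m above the base.
FS_sliding = μW / P_a = 0.54×83.5 / 12.79 = 3.527.

3.53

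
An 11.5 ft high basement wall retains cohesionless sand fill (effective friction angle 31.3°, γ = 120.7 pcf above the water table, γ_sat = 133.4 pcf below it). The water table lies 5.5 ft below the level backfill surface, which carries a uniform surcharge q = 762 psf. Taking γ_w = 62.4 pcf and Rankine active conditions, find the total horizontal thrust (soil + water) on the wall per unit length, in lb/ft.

K_a = tan²(45° − φ/2) = 0.3162.
γ' = 133.4 − 62.4 = 71.00 pcf. h₂ = H − d_w = 6.0 ft.
σ'_h: at surface K_a·q = 240.9; at WT K_a(q+γd_w) = 450.9; at base K_a(q+γd_w+γ'h₂) = 585.6 psf.
P₁ = ½(240.9+450.9)×5.5 = 1902; P₂ = ½(450.9+585.6)×6.0 = 3109; P_w = ½γ_w h₂² = 1123.
Total = 1902+3109+1123 = 6135 lb/ft.

6130 lb/ft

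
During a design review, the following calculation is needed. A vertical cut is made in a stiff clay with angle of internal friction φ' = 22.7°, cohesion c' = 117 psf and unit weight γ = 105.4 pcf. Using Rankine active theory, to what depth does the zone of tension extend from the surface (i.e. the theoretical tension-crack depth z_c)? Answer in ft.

K_a = tan²(45° − 22.7°/2) = 0.4431; √K_a = 0.6657.
The active pressure is zero where K_a γ z = 2c√K_a, so z_c = 2c/(γ√K_a) = 2×117/(105.4×0.6657) = 3.335 ft.

3.34 ft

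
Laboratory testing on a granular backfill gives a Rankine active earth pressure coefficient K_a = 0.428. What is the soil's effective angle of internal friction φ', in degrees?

23.6°

K_a = tan²(45° − φ/2) ⇒ 45° − φ/2 = arctan(√0.428) = 33.19°.
φ = 2(45° − 33.19°) = 23.61°.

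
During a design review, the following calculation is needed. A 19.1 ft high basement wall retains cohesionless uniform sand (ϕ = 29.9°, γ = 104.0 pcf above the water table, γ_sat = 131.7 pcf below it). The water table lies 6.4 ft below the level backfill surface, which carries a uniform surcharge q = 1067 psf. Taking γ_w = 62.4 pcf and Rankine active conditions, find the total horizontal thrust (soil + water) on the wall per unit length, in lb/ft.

K_a = tan²(45° − φ/2) = 0.3347.
γ' = 131.7 − 62.4 = 69.30 pcf. h₂ = H − d_w = 12.7 ft.
σ'_h: at surface K_a·q = 357.1; at WT K_a(q+γd_w) = 579.9; at base K_a(q+γd_w+γ'h₂) = 874.4 psf.
P₁ = ½(357.1+579.9)×6.4 = 2998; P₂ = ½(579.9+874.4)×12.7 = 9235; P_w = ½γ_w h₂² = 5032.
Total = 2998+9235+5032 = 17270 lb/ft.

17300 lb/ft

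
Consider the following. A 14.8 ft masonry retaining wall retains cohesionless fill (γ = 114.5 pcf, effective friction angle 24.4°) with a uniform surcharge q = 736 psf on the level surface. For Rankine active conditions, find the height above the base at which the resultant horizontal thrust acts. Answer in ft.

K_a = 0.4153.
Triangular part P₁ = ½K_aγH² = 5208 at H/3 = 4.933 ft; rectangular part P₂ = K_a q H = 4524 at H/2 = 7.400 ft.
ȳ = (P₁·4.933 + P₂·7.400)/(P₁+P₂) = 6.080 ft.

6.08 ft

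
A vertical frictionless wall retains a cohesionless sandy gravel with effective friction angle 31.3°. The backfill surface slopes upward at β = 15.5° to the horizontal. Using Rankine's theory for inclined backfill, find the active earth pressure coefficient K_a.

K_a = cos β · (cos β − √(cos²β − cos²φ)) / (cos β + √(cos²β − cos²φ)).
cos β = 0.9636, cos φ = 0.8545, √(cos²β − cos²φ) = 0.4455.
K_a = 0.9636 × (0.9636 − 0.4455)/(0.9636 + 0.4455) = 0.3543.

0.354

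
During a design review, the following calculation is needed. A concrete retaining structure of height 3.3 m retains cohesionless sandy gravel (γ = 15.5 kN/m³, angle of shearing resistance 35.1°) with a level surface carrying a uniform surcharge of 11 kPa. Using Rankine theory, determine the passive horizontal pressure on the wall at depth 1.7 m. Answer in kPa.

138 kPa

K_p = (1 + sin φ)/(1 − sin φ) = 3.706.
σ_v = γz + q = 15.5 × 1.7 + 11 = 37.35 kPa.
σ_h = K_p σ_v = 3.706 × 37.35 = 138.4 kPa.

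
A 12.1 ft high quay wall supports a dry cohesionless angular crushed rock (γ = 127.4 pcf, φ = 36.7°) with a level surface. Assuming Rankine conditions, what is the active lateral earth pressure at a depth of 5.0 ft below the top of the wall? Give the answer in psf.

160 psf

K_a = (1 − sin φ)/(1 + sin φ) = 0.2519.
σ_h = K_a γ z = 0.2519 × 127.4 × 5.0 = 160.4 psf.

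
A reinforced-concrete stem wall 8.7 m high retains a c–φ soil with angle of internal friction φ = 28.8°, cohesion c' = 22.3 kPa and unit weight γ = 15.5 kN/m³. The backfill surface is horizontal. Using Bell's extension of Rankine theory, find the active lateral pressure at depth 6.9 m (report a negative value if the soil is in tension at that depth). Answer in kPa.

K_a = (1 − sin φ)/(1 + sin φ) = 0.3498.
σ_a = K_a γ z − 2c√K_a = 0.3498×15.5×6.9 − 2×22.3×0.5914 = 11.03 kPa.

11.0 kPa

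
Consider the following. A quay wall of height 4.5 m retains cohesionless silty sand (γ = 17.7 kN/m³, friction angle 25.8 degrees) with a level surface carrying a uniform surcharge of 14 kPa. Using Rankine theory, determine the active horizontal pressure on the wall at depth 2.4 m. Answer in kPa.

22.2 kPa

K_a = (1 − sin φ)/(1 + sin φ) = 0.3935.
σ_v = γz + q = 17.7 × 2.4 + 14 = 56.48 kPa.
σ_h = K_a σ_v = 0.3935 × 56.48 = 22.23 kPa.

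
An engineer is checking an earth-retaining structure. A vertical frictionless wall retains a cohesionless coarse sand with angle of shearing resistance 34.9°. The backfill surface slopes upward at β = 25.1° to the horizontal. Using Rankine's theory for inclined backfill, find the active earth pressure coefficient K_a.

K_a = cos β · (cos β − √(cos²β − cos²φ)) / (cos β + √(cos²β − cos²φ)).
cos β = 0.9056, cos φ = 0.8202, √(cos²β − cos²φ) = 0.3839.
K_a = 0.9056 × (0.9056 − 0.3839)/(0.9056 + 0.3839) = 0.3663.

0.366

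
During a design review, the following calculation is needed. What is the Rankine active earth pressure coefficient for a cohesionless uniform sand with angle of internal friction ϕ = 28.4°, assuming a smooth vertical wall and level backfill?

0.355

K_a = tan²(45° − φ/2) = tan²(30.80°) = 0.3554.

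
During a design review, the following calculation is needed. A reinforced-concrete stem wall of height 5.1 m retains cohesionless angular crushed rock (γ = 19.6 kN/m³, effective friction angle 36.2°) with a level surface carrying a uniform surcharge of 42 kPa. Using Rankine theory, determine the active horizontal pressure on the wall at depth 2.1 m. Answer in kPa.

K_a = (1 − sin φ)/(1 + sin φ) = 0.2574.
σ_v = γz + q = 19.6 × 2.1 + 42 = 83.16 kPa.
σ_h = K_a σ_v = 0.2574 × 83.16 = 21.40 kPa.

21.4 kPa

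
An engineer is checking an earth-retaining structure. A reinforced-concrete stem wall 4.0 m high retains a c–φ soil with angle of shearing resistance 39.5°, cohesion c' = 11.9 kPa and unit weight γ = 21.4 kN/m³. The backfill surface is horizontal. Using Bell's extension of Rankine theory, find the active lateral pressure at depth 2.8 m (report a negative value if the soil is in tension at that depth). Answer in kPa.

2.10 kPa

K_a = (1 − sin φ)/(1 + sin φ) = 0.2224.
σ_a = K_a γ z − 2c√K_a = 0.2224×21.4×2.8 − 2×11.9×0.4716 = 2.104 kPa.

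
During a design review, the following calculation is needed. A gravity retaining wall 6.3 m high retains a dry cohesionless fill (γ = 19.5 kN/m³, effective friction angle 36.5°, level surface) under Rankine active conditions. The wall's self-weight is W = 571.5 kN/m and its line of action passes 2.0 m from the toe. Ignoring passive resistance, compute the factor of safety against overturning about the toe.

K_a = tan²(45° − 36.5°/2) = 0.2541.
P_a = ½K_aγH² = 0.5×0.2541×19.5×6.3² = 98.31 kN/m, acting at H/3 = 2.100 m above the base.
Overturning moment M_o = P_a × H/3 = 98.31 × 2.100 = 206.5.
Resisting moment M_r = W × 2.0 = 571.5 × 2.0 = 1143.
FS_overturning = M_r/M_o = 1143/206.5 = 5.536.

5.54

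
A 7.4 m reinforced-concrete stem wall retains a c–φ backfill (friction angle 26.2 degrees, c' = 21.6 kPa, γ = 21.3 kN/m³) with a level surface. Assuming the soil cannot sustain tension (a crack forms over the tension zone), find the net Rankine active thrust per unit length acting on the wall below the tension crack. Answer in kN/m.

K_a = 0.3874; √K_a = 0.6224.
Tension-crack depth z_c = 2c/(γ√K_a) = 2×21.6/(21.3×0.6224) = 3.258 m.
σ_a at base = K_a γ H − 2c√K_a = 0.3874×21.3×7.4 − 2×21.6×0.6224 = 34.18 kPa.
P_a = ½ × 34.18 × (H − z_c) = 0.5×34.18×4.142 = 70.78 kN/m.

70.8 kN/m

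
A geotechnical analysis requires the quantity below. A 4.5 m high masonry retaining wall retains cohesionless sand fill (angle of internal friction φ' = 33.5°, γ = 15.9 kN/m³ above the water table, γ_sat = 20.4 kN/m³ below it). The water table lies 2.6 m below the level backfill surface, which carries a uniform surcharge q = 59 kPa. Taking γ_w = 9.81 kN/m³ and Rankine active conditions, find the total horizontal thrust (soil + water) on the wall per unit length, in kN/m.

K_a = tan²(45° − φ/2) = 0.2887.
γ' = 20.4 − 9.81 = 10.59 kN/m³. h₂ = H − d_w = 1.9 m.
σ'_h: at surface K_a·q = 17.03; at WT K_a(q+γd_w) = 28.97; at base K_a(q+γd_w+γ'h₂) = 34.78 kPa.
P₁ = ½(17.03+28.97)×2.6 = 59.80; P₂ = ½(28.97+34.78)×1.9 = 60.56; P_w = ½γ_w h₂² = 17.71.
Total = 59.80+60.56+17.71 = 138.1 kN/m.

138 kN/m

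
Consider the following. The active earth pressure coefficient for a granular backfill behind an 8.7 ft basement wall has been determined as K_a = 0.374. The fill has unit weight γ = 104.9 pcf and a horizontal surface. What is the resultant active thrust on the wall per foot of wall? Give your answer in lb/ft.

P = ½ K_a γ H² = 0.5 × 0.374 × 104.9 × 8.7² = 1485 lb/ft.

1480 lb/ft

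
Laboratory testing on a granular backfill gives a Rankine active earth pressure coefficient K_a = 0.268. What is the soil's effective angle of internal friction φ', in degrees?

35.3°

K_a = tan²(45° − φ/2) ⇒ 45° − φ/2 = arctan(√0.268) = 27.37°.
φ = 2(45° − 27.37°) = 35.26°.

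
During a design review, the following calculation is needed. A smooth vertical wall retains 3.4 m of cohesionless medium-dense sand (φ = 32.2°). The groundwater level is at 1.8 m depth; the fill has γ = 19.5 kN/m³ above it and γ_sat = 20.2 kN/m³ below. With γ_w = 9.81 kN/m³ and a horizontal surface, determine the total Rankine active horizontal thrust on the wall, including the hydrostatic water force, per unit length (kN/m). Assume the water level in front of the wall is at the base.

K_a = tan²(45° − φ/2) = 0.3047.
γ' = 20.2 − 9.81 = 10.39 kN/m³. Depth below WT = 1.6 m.
σ'_h at WT = K_a γ d_w = 10.70 kPa; at base = 10.70 + K_a γ' × 1.6 = 15.76 kPa.
P₁ (0–1.8 m) = ½×10.70×1.8 = 9.627. P₂ (1.8–3.4 m) = ½(10.70+15.76)×1.6 = 21.17.
P_w = ½ γ_w h₂² = 0.5×9.81×1.6² = 12.56. Total = 9.627+21.17+12.56 = 43.35 kN/m.

43.4 kN/m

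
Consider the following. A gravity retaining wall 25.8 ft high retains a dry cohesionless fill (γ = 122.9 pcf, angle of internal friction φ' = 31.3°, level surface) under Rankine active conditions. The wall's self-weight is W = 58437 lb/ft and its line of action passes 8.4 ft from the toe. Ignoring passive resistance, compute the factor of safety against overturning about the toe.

4.41

K_a = tan²(45° − 31.3°/2) = 0.3162.
P_a = ½K_aγH² = 0.5×0.3162×122.9×25.8² = 12930 lb/ft, acting at H/3 = 8.600 ft above the base.
Overturning moment M_o = P_a × H/3 = 12930 × 8.600 = 111200.
Resisting moment M_r = W × 8.4 = 58437 × 8.4 = 490900.
FS_overturning = M_r/M_o = 490900/111200 = 4.413.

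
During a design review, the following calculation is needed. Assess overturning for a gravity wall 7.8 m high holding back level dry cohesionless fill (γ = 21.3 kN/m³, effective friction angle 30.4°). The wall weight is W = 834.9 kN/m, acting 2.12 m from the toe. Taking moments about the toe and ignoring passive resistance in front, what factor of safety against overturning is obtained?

K_a = tan²(45° − 30.4°/2) = 0.3280.
P_a = ½K_aγH² = 0.5×0.3280×21.3×7.8² = 212.5 kN/m, acting at H/3 = 2.600 m above the base.
Overturning moment M_o = P_a × H/3 = 212.5 × 2.600 = 552.6.
Resisting moment M_r = W × 2.12 = 834.9 × 2.12 = 1770.
FS_overturning = M_r/M_o = 1770/552.6 = 3.203.

3.20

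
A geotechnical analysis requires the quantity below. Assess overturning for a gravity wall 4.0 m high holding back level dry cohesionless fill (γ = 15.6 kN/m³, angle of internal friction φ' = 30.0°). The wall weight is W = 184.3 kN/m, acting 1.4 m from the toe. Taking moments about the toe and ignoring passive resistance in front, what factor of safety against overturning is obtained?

K_a = tan²(45° − 30.0°/2) = 0.3333.
P_a = ½K_aγH² = 0.5×0.3333×15.6×4.0² = 41.60 kN/m, acting at H/3 = 1.333 m above the base.
Overturning moment M_o = P_a × H/3 = 41.60 × 1.333 = 55.47.
Resisting moment M_r = W × 1.4 = 184.3 × 1.4 = 258.0.
FS_overturning = M_r/M_o = 258.0/55.47 = 4.652.

4.65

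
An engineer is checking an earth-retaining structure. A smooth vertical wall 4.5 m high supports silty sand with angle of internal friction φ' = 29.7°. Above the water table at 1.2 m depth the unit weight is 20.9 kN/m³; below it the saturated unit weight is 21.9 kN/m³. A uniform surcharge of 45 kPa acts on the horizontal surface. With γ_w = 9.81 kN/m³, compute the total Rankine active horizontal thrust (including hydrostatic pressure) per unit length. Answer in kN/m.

177 kN/m

K_a = tan²(45° − φ/2) = 0.3374.
γ' = 21.9 − 9.81 = 12.09 kN/m³. h₂ = H − d_w = 3.3 m.
σ'_h: at surface K_a·q = 15.18; at WT K_a(q+γd_w) = 23.64; at base K_a(q+γd_w+γ'h₂) = 37.10 kPa.
P₁ = ½(15.18+23.64)×1.2 = 23.30; P₂ = ½(23.64+37.10)×3.3 = 100.2; P_w = ½γ_w h₂² = 53.42.
Total = 23.30+100.2+53.42 = 176.9 kN/m.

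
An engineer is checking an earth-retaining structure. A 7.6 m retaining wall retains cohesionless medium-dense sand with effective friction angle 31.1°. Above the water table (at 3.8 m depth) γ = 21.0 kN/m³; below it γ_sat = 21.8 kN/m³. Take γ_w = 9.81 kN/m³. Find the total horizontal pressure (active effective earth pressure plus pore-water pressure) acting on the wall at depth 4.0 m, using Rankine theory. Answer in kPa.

28.2 kPa

K_a = (1 − sin φ)/(1 + sin φ) = 0.3188.
γ' = 21.8 − 9.81 = 11.99 kN/m³.
Effective vertical stress at 4.0 m: σ'_v = 21.0×3.8 + 11.99×0.200 = 82.20 kPa.
σ'_h = K_a σ'_v = 0.3188 × 82.20 = 26.20 kPa; u = γ_w × 0.200 = 1.962 kPa.
Total σ_h = 26.20 + 1.962 = 28.17 kPa.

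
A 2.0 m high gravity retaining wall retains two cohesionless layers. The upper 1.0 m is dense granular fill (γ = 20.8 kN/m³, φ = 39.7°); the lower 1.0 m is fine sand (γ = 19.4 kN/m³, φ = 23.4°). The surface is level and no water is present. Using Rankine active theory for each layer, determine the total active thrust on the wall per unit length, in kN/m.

K_a1 = tan²(45°−39.7°/2) = 0.2204; K_a2 = tan²(45°−23.4°/2) = 0.4315.
Layer 1: σ at base = K_a1 γ₁ h₁ = 4.585 kPa; P₁ = ½×4.585×1.0 = 2.292.
Layer 2: σ_v at top = γ₁h₁ = 20.80; σ_h top = K_a2×20.80 = 8.975; σ_h base = K_a2×(20.80+19.4×1.0) = 17.35.
P₂ = ½(8.975+17.35)×1.0 = 13.16. Total P_a = 2.292+13.16 = 15.45 kN/m.

15.5 kN/m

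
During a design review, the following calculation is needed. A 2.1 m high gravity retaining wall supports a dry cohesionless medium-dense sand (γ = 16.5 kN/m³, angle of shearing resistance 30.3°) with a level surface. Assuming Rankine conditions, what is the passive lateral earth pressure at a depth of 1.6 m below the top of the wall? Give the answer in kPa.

80.2 kPa

K_p = (1 + sin φ)/(1 − sin φ) = 3.037.
σ_h = K_p γ z = 3.037 × 16.5 × 1.6 = 80.16 kPa.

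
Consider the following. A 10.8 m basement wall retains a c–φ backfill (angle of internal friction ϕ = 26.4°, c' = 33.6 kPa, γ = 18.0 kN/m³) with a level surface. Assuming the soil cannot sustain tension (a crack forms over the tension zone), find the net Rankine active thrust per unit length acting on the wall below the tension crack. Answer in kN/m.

K_a = 0.3844; √K_a = 0.6200.
Tension-crack depth z_c = 2c/(γ√K_a) = 2×33.6/(18.0×0.6200) = 6.021 m.
σ_a at base = K_a γ H − 2c√K_a = 0.3844×18.0×10.8 − 2×33.6×0.6200 = 33.07 kPa.
P_a = ½ × 33.07 × (H − z_c) = 0.5×33.07×4.779 = 79.01 kN/m.

79.0 kN/m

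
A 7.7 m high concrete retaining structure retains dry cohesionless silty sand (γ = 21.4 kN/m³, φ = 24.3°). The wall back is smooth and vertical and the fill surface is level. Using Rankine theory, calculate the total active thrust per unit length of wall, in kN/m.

K_a = tan²(45° − φ/2) = 0.4169.
P_a = ½ K_a γ H² = 0.5 × 0.4169 × 21.4 × 7.7² = 264.5 kN/m.

264 kN/m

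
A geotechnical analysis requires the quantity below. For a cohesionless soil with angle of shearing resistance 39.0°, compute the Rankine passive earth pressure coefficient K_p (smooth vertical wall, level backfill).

K_p = (1 + sin φ)/(1 − sin φ) = tan²(45° + 39.0°/2) = 4.395.

4.40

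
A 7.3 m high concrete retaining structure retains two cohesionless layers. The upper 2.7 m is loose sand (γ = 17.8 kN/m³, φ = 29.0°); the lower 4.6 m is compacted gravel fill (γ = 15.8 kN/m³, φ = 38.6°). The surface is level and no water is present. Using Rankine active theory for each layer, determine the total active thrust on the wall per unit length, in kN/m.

K_a1 = tan²(45°−29.0°/2) = 0.3470; K_a2 = tan²(45°−38.6°/2) = 0.2316.
Layer 1: σ at base = K_a1 γ₁ h₁ = 16.68 kPa; P₁ = ½×16.68×2.7 = 22.51.
Layer 2: σ_v at top = γ₁h₁ = 48.06; σ_h top = K_a2×48.06 = 11.13; σ_h base = K_a2×(48.06+15.8×4.6) = 27.97.
P₂ = ½(11.13+27.97)×4.6 = 89.92. Total P_a = 22.51+89.92 = 112.4 kN/m.

112 kN/m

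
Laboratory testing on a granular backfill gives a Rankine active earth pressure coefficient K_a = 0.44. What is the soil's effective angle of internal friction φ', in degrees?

K_a = tan²(45° − φ/2) ⇒ 45° − φ/2 = arctan(√0.44) = 33.56°.
φ = 2(45° − 33.56°) = 22.89°.

22.9°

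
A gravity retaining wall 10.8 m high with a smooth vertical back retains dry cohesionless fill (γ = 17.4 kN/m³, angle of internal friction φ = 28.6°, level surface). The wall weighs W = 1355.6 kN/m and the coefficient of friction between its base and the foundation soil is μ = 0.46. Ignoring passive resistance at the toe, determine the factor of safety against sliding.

1.74

K_a = tan²(45° − 28.6°/2) = 0.3525.
P_a = ½K_aγH² = 0.5×0.3525×17.4×10.8² = 357.8 kN/m, acting at H/3 = 3.600 m above the base.
FS_sliding = μW / P_a = 0.46×1355.6 / 357.8 = 1.743.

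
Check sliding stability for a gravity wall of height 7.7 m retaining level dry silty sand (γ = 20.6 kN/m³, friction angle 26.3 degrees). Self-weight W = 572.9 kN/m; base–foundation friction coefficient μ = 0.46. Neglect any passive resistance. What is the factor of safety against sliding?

K_a = tan²(45° − 26.3°/2) = 0.3859.
P_a = ½K_aγH² = 0.5×0.3859×20.6×7.7² = 235.7 kN/m, acting at H/3 = 2.567 m above the base.
FS_sliding = μW / P_a = 0.46×572.9 / 235.7 = 1.118.

1.12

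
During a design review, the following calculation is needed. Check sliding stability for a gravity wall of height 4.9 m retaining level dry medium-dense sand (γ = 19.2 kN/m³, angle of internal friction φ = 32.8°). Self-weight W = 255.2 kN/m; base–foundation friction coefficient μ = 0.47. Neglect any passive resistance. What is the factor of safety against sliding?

1.75

K_a = tan²(45° − 32.8°/2) = 0.2973.
P_a = ½K_aγH² = 0.5×0.2973×19.2×4.9² = 68.52 kN/m, acting at H/3 = 1.633 m above the base.
FS_sliding = μW / P_a = 0.47×255.2 / 68.52 = 1.751.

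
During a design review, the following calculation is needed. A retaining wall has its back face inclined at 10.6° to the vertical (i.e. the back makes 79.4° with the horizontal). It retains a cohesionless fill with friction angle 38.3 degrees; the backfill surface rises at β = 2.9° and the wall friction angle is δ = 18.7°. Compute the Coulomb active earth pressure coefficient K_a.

0.304

K_a = sin²(α+φ) / [sin²α · sin(α−δ) · (1 + √{sin(φ+δ)sin(φ−β) / (sin(α−δ)sin(α+β))})²].
With α = 79.4°, φ = 38.3°, δ = 18.7°, β = 2.9°: K_a = 0.3039.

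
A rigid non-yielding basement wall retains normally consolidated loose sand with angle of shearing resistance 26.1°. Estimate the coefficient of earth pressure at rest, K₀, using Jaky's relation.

K₀ = 1 − sin φ' = 1 − sin 26.1° = 0.5601.

0.560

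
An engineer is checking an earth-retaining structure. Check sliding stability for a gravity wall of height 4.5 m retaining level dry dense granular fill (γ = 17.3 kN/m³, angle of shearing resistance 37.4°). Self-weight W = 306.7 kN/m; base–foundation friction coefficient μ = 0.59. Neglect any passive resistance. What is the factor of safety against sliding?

K_a = tan²(45° − 37.4°/2) = 0.2443.
P_a = ½K_aγH² = 0.5×0.2443×17.3×4.5² = 42.79 kN/m, acting at H/3 = 1.500 m above the base.
FS_sliding = μW / P_a = 0.59×306.7 / 42.79 = 4.229.

4.23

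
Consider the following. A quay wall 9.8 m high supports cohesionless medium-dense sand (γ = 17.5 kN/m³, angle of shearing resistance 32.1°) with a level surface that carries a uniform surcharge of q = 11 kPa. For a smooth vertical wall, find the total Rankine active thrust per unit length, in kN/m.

290 kN/m

K_a = tan²(45° − φ/2) = 0.3060.
Soil triangle: ½ K_a γ H² = 0.5×0.3060×17.5×9.8² = 257.1 kN/m.
Surcharge rectangle: K_a q H = 0.3060×11×9.8 = 32.99 kN/m.
Total = 257.1 + 32.99 = 290.1 kN/m.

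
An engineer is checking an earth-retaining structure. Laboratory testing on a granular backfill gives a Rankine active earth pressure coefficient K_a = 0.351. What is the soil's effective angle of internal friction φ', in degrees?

K_a = tan²(45° − φ/2) ⇒ 45° − φ/2 = arctan(√0.351) = 30.64°.
φ = 2(45° − 30.64°) = 28.71°.

28.7°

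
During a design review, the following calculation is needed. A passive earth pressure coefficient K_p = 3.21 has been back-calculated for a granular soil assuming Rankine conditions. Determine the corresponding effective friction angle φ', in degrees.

K_p = (1+sin φ)/(1−sin φ) ⇒ sin φ = (K_p − 1)/(K_p + 1) = 0.5249.
φ = arcsin(0.5249) = 31.66°.

31.7°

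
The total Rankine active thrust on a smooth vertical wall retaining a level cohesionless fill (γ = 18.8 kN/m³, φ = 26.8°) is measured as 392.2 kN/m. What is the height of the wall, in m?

10.5 m

K_a = 0.3785. P_a = ½ K_a γ H² ⇒ H = √(2P_a/(K_a γ)).
H = √(2×392.2/(0.3785×18.8)) = 10.50 m.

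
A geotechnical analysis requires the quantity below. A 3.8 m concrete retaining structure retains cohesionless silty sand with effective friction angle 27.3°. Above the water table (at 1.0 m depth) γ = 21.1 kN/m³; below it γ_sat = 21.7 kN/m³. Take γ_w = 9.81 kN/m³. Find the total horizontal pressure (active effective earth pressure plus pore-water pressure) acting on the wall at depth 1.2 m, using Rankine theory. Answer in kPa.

K_a = (1 − sin φ)/(1 + sin φ) = 0.3711.
γ' = 21.7 − 9.81 = 11.89 kN/m³.
Effective vertical stress at 1.2 m: σ'_v = 21.1×1.0 + 11.89×0.200 = 23.48 kPa.
σ'_h = K_a σ'_v = 0.3711 × 23.48 = 8.713 kPa; u = γ_w × 0.200 = 1.962 kPa.
Total σ_h = 8.713 + 1.962 = 10.68 kPa.

10.7 kPa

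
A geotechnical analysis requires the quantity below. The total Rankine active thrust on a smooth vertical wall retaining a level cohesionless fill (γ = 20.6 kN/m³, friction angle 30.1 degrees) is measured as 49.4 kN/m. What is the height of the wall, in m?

K_a = 0.3320. P_a = ½ K_a γ H² ⇒ H = √(2P_a/(K_a γ)).
H = √(2×49.4/(0.3320×20.6)) = 3.801 m.

3.80 m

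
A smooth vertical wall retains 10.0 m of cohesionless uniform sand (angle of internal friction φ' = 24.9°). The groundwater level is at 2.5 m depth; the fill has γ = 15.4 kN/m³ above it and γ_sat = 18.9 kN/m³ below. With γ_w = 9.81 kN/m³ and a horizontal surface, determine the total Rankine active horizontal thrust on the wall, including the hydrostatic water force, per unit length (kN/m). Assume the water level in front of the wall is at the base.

K_a = tan²(45° − φ/2) = 0.4074.
γ' = 18.9 − 9.81 = 9.090 kN/m³. Depth below WT = 7.5 m.
σ'_h at WT = K_a γ d_w = 15.69 kPa; at base = 15.69 + K_a γ' × 7.5 = 43.46 kPa.
P₁ (0–2.5 m) = ½×15.69×2.5 = 19.61. P₂ (2.5–10.0 m) = ½(15.69+43.46)×7.5 = 221.8.
P_w = ½ γ_w h₂² = 0.5×9.81×7.5² = 275.9. Total = 19.61+221.8+275.9 = 517.3 kN/m.

517 kN/m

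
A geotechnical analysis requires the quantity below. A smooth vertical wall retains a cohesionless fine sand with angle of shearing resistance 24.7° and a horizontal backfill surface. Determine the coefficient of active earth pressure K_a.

0.411

K_a = tan²(45° − φ/2) = tan²(32.65°) = 0.4106.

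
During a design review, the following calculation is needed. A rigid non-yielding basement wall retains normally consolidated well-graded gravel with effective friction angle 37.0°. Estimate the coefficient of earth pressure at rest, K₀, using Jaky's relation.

K₀ = 1 − sin φ' = 1 − sin 37.0° = 0.3982.

0.398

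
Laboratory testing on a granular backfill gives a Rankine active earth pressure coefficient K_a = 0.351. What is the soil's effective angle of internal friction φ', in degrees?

K_a = tan²(45° − φ/2) ⇒ 45° − φ/2 = arctan(√0.351) = 30.64°.
φ = 2(45° − 30.64°) = 28.71°.

28.7°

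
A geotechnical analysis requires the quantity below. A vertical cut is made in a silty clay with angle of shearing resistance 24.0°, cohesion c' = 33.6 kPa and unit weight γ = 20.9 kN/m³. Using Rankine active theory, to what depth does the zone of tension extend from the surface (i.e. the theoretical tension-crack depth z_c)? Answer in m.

4.95 m

K_a = tan²(45° − 24.0°/2) = 0.4217; √K_a = 0.6494.
The active pressure is zero where K_a γ z = 2c√K_a, so z_c = 2c/(γ√K_a) = 2×33.6/(20.9×0.6494) = 4.951 m.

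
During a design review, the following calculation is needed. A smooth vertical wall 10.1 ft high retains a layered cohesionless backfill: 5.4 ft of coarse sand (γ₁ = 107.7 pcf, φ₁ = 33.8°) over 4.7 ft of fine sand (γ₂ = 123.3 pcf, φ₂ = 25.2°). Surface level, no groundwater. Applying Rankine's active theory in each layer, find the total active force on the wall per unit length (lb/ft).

2100 lb/ft

K_a1 = tan²(45°−33.8°/2) = 0.2851; K_a2 = tan²(45°−25.2°/2) = 0.4027.
Layer 1: σ at base = K_a1 γ₁ h₁ = 165.8 psf; P₁ = ½×165.8×5.4 = 447.7.
Layer 2: σ_v at top = γ₁h₁ = 581.6; σ_h top = K_a2×581.6 = 234.2; σ_h base = K_a2×(581.6+123.3×4.7) = 467.6.
P₂ = ½(234.2+467.6)×4.7 = 1649. Total P_a = 447.7+1649 = 2097 lb/ft.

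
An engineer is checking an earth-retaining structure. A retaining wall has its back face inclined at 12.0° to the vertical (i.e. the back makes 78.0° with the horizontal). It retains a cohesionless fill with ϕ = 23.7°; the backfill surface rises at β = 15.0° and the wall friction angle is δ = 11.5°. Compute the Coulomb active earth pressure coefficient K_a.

0.638

K_a = sin²(α+φ) / [sin²α · sin(α−δ) · (1 + √{sin(φ+δ)sin(φ−β) / (sin(α−δ)sin(α+β))})²].
With α = 78.0°, φ = 23.7°, δ = 11.5°, β = 15.0°: K_a = 0.6382.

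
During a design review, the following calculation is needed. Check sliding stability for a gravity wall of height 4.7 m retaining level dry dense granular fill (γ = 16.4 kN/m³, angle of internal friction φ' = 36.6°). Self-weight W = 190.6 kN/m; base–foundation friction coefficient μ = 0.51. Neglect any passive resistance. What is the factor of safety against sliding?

K_a = tan²(45° − 36.6°/2) = 0.2530.
P_a = ½K_aγH² = 0.5×0.2530×16.4×4.7² = 45.82 kN/m, acting at H/3 = 1.567 m above the base.
FS_sliding = μW / P_a = 0.51×190.6 / 45.82 = 2.121.

2.12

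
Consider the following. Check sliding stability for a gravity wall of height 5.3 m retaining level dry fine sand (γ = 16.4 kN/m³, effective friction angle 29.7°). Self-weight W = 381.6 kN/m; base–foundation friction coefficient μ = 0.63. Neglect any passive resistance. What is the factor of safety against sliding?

K_a = tan²(45° − 29.7°/2) = 0.3374.
P_a = ½K_aγH² = 0.5×0.3374×16.4×5.3² = 77.71 kN/m, acting at H/3 = 1.767 m above the base.
FS_sliding = μW / P_a = 0.63×381.6 / 77.71 = 3.094.

3.09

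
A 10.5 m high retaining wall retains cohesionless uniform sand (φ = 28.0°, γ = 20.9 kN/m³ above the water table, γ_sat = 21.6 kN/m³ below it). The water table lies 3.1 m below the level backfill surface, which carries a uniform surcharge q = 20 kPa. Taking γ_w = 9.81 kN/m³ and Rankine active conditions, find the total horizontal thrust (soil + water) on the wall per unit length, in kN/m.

670 kN/m

K_a = tan²(45° − φ/2) = 0.3610.
γ' = 21.6 − 9.81 = 11.79 kN/m³. h₂ = H − d_w = 7.4 m.
σ'_h: at surface K_a·q = 7.221; at WT K_a(q+γd_w) = 30.61; at base K_a(q+γd_w+γ'h₂) = 62.11 kPa.
P₁ = ½(7.221+30.61)×3.1 = 58.64; P₂ = ½(30.61+62.11)×7.4 = 343.1; P_w = ½γ_w h₂² = 268.6.
Total = 58.64+343.1+268.6 = 670.3 kN/m.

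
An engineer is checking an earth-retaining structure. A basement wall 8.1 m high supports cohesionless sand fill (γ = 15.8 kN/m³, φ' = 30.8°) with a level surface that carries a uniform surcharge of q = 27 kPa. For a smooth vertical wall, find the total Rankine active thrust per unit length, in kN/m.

238 kN/m

K_a = tan²(45° − φ/2) = 0.3227.
Soil triangle: ½ K_a γ H² = 0.5×0.3227×15.8×8.1² = 167.3 kN/m.
Surcharge rectangle: K_a q H = 0.3227×27×8.1 = 70.58 kN/m.
Total = 167.3 + 70.58 = 237.8 kN/m.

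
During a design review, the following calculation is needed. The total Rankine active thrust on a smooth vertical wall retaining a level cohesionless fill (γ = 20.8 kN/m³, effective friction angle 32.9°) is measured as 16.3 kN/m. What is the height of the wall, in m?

K_a = 0.2960. P_a = ½ K_a γ H² ⇒ H = √(2P_a/(K_a γ)).
H = √(2×16.3/(0.2960×20.8)) = 2.301 m.

2.30 m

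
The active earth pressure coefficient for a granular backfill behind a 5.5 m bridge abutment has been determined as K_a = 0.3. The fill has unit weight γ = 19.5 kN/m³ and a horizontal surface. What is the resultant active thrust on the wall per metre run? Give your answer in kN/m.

88.5 kN/m

P = ½ K_a γ H² = 0.5 × 0.3 × 19.5 × 5.5² = 88.48 kN/m.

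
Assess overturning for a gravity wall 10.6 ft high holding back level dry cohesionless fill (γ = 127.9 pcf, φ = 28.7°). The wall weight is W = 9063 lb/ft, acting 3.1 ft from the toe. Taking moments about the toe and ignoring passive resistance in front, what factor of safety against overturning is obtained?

3.15

K_a = tan²(45° − 28.7°/2) = 0.3511.
P_a = ½K_aγH² = 0.5×0.3511×127.9×10.6² = 2523 lb/ft, acting at H/3 = 3.533 ft above the base.
Overturning moment M_o = P_a × H/3 = 2523 × 3.533 = 8915.
Resisting moment M_r = W × 3.1 = 9063 × 3.1 = 28100.
FS_overturning = M_r/M_o = 28100/8915 = 3.151.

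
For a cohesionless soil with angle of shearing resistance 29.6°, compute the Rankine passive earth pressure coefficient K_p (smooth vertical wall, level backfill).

K_p = (1 + sin φ)/(1 − sin φ) = tan²(45° + 29.6°/2) = 2.952.

2.95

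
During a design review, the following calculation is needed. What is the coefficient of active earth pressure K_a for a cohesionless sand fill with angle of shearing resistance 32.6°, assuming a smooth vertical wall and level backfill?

0.300

K_a = (1 − sin φ)/(1 + sin φ) = (1 − sin 32.6°)/(1 + sin 32.6°) = 0.2997.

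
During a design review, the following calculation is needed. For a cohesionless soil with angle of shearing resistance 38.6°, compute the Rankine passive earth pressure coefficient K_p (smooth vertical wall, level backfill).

K_p = (1 + sin φ)/(1 − sin φ) = tan²(45° + 38.6°/2) = 4.317.

4.32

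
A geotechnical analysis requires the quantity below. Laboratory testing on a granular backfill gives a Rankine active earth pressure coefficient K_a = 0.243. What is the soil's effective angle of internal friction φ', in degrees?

37.5°

K_a = tan²(45° − φ/2) ⇒ 45° − φ/2 = arctan(√0.243) = 26.24°.
φ = 2(45° − 26.24°) = 37.52°.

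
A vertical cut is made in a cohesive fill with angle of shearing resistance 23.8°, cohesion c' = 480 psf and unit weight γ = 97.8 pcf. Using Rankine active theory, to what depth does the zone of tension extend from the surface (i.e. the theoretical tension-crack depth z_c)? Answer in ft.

15.1 ft

K_a = tan²(45° − 23.8°/2) = 0.4250; √K_a = 0.6519.
The active pressure is zero where K_a γ z = 2c√K_a, so z_c = 2c/(γ√K_a) = 2×480/(97.8×0.6519) = 15.06 ft.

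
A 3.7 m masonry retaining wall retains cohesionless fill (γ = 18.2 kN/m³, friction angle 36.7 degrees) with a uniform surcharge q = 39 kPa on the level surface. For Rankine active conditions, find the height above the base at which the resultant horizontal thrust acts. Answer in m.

1.56 m

K_a = 0.2519.
Triangular part P₁ = ½K_aγH² = 31.38 at H/3 = 1.233 m; rectangular part P₂ = K_a q H = 36.34 at H/2 = 1.850 m.
ȳ = (P₁·1.233 + P₂·1.850)/(P₁+P₂) = 1.564 m.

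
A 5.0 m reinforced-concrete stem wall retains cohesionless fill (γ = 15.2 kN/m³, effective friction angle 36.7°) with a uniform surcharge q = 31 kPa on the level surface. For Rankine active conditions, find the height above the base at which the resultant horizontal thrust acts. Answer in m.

K_a = 0.2519.
Triangular part P₁ = ½K_aγH² = 47.85 at H/3 = 1.667 m; rectangular part P₂ = K_a q H = 39.04 at H/2 = 2.500 m.
ȳ = (P₁·1.667 + P₂·2.500)/(P₁+P₂) = 2.041 m.

2.04 m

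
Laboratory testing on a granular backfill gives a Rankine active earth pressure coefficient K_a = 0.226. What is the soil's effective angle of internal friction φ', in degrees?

K_a = tan²(45° − φ/2) ⇒ 45° − φ/2 = arctan(√0.226) = 25.43°.
φ = 2(45° − 25.43°) = 39.15°.

39.1°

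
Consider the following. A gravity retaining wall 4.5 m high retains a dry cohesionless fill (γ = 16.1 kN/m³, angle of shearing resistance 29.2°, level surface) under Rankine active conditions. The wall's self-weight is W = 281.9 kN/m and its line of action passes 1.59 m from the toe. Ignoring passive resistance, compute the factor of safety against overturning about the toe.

K_a = tan²(45° − 29.2°/2) = 0.3442.
P_a = ½K_aγH² = 0.5×0.3442×16.1×4.5² = 56.11 kN/m, acting at H/3 = 1.500 m above the base.
Overturning moment M_o = P_a × H/3 = 56.11 × 1.500 = 84.17.
Resisting moment M_r = W × 1.59 = 281.9 × 1.59 = 448.2.
FS_overturning = M_r/M_o = 448.2/84.17 = 5.325.

5.33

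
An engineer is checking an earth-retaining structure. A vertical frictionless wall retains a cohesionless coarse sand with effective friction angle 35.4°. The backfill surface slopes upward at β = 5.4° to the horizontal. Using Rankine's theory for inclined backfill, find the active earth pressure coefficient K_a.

K_a = cos β · (cos β − √(cos²β − cos²φ)) / (cos β + √(cos²β − cos²φ)).
cos β = 0.9956, cos φ = 0.8151, √(cos²β − cos²φ) = 0.5716.
K_a = 0.9956 × (0.9956 − 0.5716)/(0.9956 + 0.5716) = 0.2693.

0.269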